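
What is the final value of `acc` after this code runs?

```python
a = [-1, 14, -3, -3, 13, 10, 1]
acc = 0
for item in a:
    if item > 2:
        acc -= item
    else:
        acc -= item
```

item=-1: not >2, acc = 0-(-1) = 1
item=14: >2, acc = 1-14 = -13
item=-3: not >2, acc = (-13)-(-3) = -10
item=-3: not >2, acc = (-10)-(-3) = -7
item=13: >2, acc = (-7)-13 = -20
item=10: >2, acc = (-20)-10 = -30
item=1: not >2, acc = (-30)-1 = -31

-31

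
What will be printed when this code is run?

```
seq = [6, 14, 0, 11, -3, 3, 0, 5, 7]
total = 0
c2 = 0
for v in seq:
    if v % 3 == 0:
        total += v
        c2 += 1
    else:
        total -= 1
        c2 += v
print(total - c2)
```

-40

v=6: %3==0, total = 0+6 = 6; c2=1
v=14: not %3==0, total = 6-1 = 5; c2=15
v=0: %3==0, total = 5+0 = 5; c2=16
v=11: not %3==0, total = 5-1 = 4; c2=27
v=-3: %3==0, total = 4+(-3) = 1; c2=28
v=3: %3==0, total = 1+3 = 4; c2=29
v=0: %3==0, total = 4+0 = 4; c2=30
v=5: not %3==0, total = 4-1 = 3; c2=35
v=7: not %3==0, total = 3-1 = 2; c2=42
total-c2 = 2-42 = -40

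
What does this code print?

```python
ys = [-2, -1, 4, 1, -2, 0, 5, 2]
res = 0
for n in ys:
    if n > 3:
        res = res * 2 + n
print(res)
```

13

n=-2: not >3
n=-1: not >3
n=4: >3, res = 0*2+4 = 4
n=1: not >3
n=-2: not >3
n=0: not >3
n=5: >3, res = 4*2+5 = 13
n=2: not >3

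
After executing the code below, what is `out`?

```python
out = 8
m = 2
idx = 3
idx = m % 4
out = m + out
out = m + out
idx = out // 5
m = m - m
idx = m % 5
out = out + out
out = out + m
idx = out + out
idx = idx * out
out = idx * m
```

0

idx = 2%4 = 2
out = 2+8 = 10
out = 2+10 = 12
idx = 12//5 = 2
m = 2-2 = 0
idx = 0%5 = 0
out = 12+12 = 24
out = 24+0 = 24
idx = 24+24 = 48
idx = 48*24 = 1152
out = 1152*0 = 0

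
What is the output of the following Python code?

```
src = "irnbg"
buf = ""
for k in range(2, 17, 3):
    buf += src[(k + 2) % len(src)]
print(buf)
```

k=2: add src[4]='g' → 'g'
k=5: add src[2]='n' → 'gn'
k=8: add src[0]='i' → 'gni'
k=11: add src[3]='b' → 'gnib'
k=14: add src[1]='r' → 'gnibr'

gnibr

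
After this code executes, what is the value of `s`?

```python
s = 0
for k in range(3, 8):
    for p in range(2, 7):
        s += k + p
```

225

k=3,p=2: s = 0+5 = 5
k=3,p=3: s = 5+6 = 11
k=3,p=4: s = 11+7 = 18
k=3,p=5: s = 18+8 = 26
k=3,p=6: s = 26+9 = 35
k=4,p=2: s = 35+6 = 41
k=4,p=3: s = 41+7 = 48
k=4,p=4: s = 48+8 = 56
k=4,p=5: s = 56+9 = 65
k=4,p=6: s = 65+10 = 75
k=5,p=2: s = 75+7 = 82
k=5,p=3: s = 82+8 = 90
k=5,p=4: s = 90+9 = 99
k=5,p=5: s = 99+10 = 109
k=5,p=6: s = 109+11 = 120
k=6,p=2: s = 120+8 = 128
k=6,p=3: s = 128+9 = 137
k=6,p=4: s = 137+10 = 147
k=6,p=5: s = 147+11 = 158
k=6,p=6: s = 158+12 = 170
k=7,p=2: s = 170+9 = 179
k=7,p=3: s = 179+10 = 189
k=7,p=4: s = 189+11 = 200
k=7,p=5: s = 200+12 = 212
k=7,p=6: s = 212+13 = 225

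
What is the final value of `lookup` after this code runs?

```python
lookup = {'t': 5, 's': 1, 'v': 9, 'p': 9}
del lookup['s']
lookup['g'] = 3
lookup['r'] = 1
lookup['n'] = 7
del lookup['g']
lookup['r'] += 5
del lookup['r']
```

del 's' → {'t': 5, 'v': 9, 'p': 9}
lookup['g'] = 3 → {'t': 5, 'v': 9, 'p': 9, 'g': 3}
lookup['r'] = 1 → {'t': 5, 'v': 9, 'p': 9, 'g': 3, 'r': 1}
lookup['n'] = 7 → {'t': 5, 'v': 9, 'p': 9, 'g': 3, 'r': 1, 'n': 7}
del 'g' → {'t': 5, 'v': 9, 'p': 9, 'r': 1, 'n': 7}
lookup['r'] = 1+5 = 6 → {'t': 5, 'v': 9, 'p': 9, 'r': 6, 'n': 7}
del 'r' → {'t': 5, 'v': 9, 'p': 9, 'n': 7}

{'t': 5, 'v': 9, 'p': 9, 'n': 7}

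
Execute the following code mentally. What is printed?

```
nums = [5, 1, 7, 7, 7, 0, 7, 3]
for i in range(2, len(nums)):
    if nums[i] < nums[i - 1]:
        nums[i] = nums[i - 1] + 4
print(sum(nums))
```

i=2: 7>=1, unchanged → [5, 1, 7, 7, 7, 0, 7, 3]
i=3: 7>=7, unchanged → [5, 1, 7, 7, 7, 0, 7, 3]
i=4: 7>=7, unchanged → [5, 1, 7, 7, 7, 0, 7, 3]
i=5: 0<7, nums[5] = 7+4 = 11 → [5, 1, 7, 7, 7, 11, 7, 3]
i=6: 7<11, nums[6] = 11+4 = 15 → [5, 1, 7, 7, 7, 11, 15, 3]
i=7: 3<15, nums[7] = 15+4 = 19 → [5, 1, 7, 7, 7, 11, 15, 19]
sum = 72

72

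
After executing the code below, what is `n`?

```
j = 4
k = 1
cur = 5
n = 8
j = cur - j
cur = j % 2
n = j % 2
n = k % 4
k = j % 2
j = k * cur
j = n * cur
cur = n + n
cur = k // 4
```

j = 5-4 = 1
cur = 1%2 = 1
n = 1%2 = 1
n = 1%4 = 1
k = 1%2 = 1
j = 1*1 = 1
j = 1*1 = 1
cur = 1+1 = 2
cur = 1//4 = 0

1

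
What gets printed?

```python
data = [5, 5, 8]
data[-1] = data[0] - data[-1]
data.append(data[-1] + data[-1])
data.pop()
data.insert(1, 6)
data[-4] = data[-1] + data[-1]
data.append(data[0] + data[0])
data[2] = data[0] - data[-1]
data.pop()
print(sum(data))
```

3

data[-1] = data[0]-data[-1] = 5-8 = -3 → [5, 5, -3]
append data[-1]+data[-1] = (-3)+(-3) = -6 → [5, 5, -3, -6]
pop() removes -6 → [5, 5, -3]
insert 6 at 1 → [5, 6, 5, -3]
data[-4] = data[-1]+data[-1] = (-3)+(-3) = -6 → [-6, 6, 5, -3]
append data[0]+data[0] = (-6)+(-6) = -12 → [-6, 6, 5, -3, -12]
data[2] = data[0]-data[-1] = (-6)-(-12) = 6 → [-6, 6, 6, -3, -12]
pop() removes -12 → [-6, 6, 6, -3]
sum = 3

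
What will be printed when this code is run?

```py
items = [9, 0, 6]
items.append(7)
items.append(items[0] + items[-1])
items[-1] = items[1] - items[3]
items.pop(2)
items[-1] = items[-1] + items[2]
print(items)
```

append 7 → [9, 0, 6, 7]
append items[0]+items[-1] = 9+7 = 16 → [9, 0, 6, 7, 16]
items[-1] = items[1]-items[3] = 0-7 = -7 → [9, 0, 6, 7, -7]
pop(2) removes 6 → [9, 0, 7, -7]
items[-1] = items[-1]+items[2] = (-7)+7 = 0 → [9, 0, 7, 0]

[9, 0, 7, 0]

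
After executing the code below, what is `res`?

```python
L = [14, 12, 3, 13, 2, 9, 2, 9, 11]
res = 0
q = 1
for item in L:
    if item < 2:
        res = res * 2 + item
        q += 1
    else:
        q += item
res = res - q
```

item=14: not <2; q=15
item=12: not <2; q=27
item=3: not <2; q=30
item=13: not <2; q=43
item=2: not <2; q=45
item=9: not <2; q=54
item=2: not <2; q=56
item=9: not <2; q=65
item=11: not <2; q=76
res-q = 0-76 = -76

-76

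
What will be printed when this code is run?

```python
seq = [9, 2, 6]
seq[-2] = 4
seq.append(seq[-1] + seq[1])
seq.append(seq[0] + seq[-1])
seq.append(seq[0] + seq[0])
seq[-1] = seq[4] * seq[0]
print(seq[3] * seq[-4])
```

60

seq[-2] = 4 → [9, 4, 6]
append seq[-1]+seq[1] = 6+4 = 10 → [9, 4, 6, 10]
append seq[0]+seq[-1] = 9+10 = 19 → [9, 4, 6, 10, 19]
append seq[0]+seq[0] = 9+9 = 18 → [9, 4, 6, 10, 19, 18]
seq[-1] = seq[4]*seq[0] = 19*9 = 171 → [9, 4, 6, 10, 19, 171]
seq[3]*seq[-4] = 10*6 = 60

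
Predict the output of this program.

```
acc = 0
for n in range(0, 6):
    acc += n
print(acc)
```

n=0: acc = 0+0 = 0
n=1: acc = 0+1 = 1
n=2: acc = 1+2 = 3
n=3: acc = 3+3 = 6
n=4: acc = 6+4 = 10
n=5: acc = 10+5 = 15

15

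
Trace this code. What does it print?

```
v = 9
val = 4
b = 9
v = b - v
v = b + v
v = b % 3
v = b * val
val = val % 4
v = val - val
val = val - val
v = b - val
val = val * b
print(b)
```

v = 9-9 = 0
v = 9+0 = 9
v = 9%3 = 0
v = 9*4 = 36
val = 4%4 = 0
v = 0-0 = 0
val = 0-0 = 0
v = 9-0 = 9
val = 0*9 = 0

9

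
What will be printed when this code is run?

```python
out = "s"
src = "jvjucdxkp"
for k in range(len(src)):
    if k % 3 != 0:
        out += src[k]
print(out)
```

k=0: skip
k=1: add 'v' → 'sv'
k=2: add 'j' → 'svj'
k=3: skip
k=4: add 'c' → 'svjc'
k=5: add 'd' → 'svjcd'
k=6: skip
k=7: add 'k' → 'svjcdk'
k=8: add 'p' → 'svjcdkp'

svjcdkp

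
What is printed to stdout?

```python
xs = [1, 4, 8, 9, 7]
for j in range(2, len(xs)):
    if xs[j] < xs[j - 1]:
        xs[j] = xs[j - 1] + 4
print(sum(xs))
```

35

j=2: 8>=4, unchanged → [1, 4, 8, 9, 7]
j=3: 9>=8, unchanged → [1, 4, 8, 9, 7]
j=4: 7<9, xs[4] = 9+4 = 13 → [1, 4, 8, 9, 13]
sum = 35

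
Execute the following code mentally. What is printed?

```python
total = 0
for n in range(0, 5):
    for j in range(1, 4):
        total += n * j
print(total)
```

n=0,j=1: total = 0+0 = 0
n=0,j=2: total = 0+0 = 0
n=0,j=3: total = 0+0 = 0
n=1,j=1: total = 0+1 = 1
n=1,j=2: total = 1+2 = 3
n=1,j=3: total = 3+3 = 6
n=2,j=1: total = 6+2 = 8
n=2,j=2: total = 8+4 = 12
n=2,j=3: total = 12+6 = 18
n=3,j=1: total = 18+3 = 21
n=3,j=2: total = 21+6 = 27
n=3,j=3: total = 27+9 = 36
n=4,j=1: total = 36+4 = 40
n=4,j=2: total = 40+8 = 48
n=4,j=3: total = 48+12 = 60

60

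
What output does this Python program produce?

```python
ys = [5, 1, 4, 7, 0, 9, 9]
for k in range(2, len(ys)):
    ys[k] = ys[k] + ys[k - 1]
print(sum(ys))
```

k=2: ys[2] = 4+1 = 5 → [5, 1, 5, 7, 0, 9, 9]
k=3: ys[3] = 7+5 = 12 → [5, 1, 5, 12, 0, 9, 9]
k=4: ys[4] = 0+12 = 12 → [5, 1, 5, 12, 12, 9, 9]
k=5: ys[5] = 9+12 = 21 → [5, 1, 5, 12, 12, 21, 9]
k=6: ys[6] = 9+21 = 30 → [5, 1, 5, 12, 12, 21, 30]
sum = 86

86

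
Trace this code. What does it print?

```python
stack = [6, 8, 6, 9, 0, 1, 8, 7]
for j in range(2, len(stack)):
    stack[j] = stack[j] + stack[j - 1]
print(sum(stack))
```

169

j=2: stack[2] = 6+8 = 14 → [6, 8, 14, 9, 0, 1, 8, 7]
j=3: stack[3] = 9+14 = 23 → [6, 8, 14, 23, 0, 1, 8, 7]
j=4: stack[4] = 0+23 = 23 → [6, 8, 14, 23, 23, 1, 8, 7]
j=5: stack[5] = 1+23 = 24 → [6, 8, 14, 23, 23, 24, 8, 7]
j=6: stack[6] = 8+24 = 32 → [6, 8, 14, 23, 23, 24, 32, 7]
j=7: stack[7] = 7+32 = 39 → [6, 8, 14, 23, 23, 24, 32, 39]
sum = 169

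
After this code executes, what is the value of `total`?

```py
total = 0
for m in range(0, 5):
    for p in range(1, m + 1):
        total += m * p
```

65

m=1,p=1: total = 0+1 = 1
m=2,p=1: total = 1+2 = 3
m=2,p=2: total = 3+4 = 7
m=3,p=1: total = 7+3 = 10
m=3,p=2: total = 10+6 = 16
m=3,p=3: total = 16+9 = 25
m=4,p=1: total = 25+4 = 29
m=4,p=2: total = 29+8 = 37
m=4,p=3: total = 37+12 = 49
m=4,p=4: total = 49+16 = 65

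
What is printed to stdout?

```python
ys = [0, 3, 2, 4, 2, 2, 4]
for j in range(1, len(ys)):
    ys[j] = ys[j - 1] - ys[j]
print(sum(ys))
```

-58

j=1: ys[1] = 0-3 = -3 → [0, -3, 2, 4, 2, 2, 4]
j=2: ys[2] = (-3)-2 = -5 → [0, -3, -5, 4, 2, 2, 4]
j=3: ys[3] = (-5)-4 = -9 → [0, -3, -5, -9, 2, 2, 4]
j=4: ys[4] = (-9)-2 = -11 → [0, -3, -5, -9, -11, 2, 4]
j=5: ys[5] = (-11)-2 = -13 → [0, -3, -5, -9, -11, -13, 4]
j=6: ys[6] = (-13)-4 = -17 → [0, -3, -5, -9, -11, -13, -17]
sum = -58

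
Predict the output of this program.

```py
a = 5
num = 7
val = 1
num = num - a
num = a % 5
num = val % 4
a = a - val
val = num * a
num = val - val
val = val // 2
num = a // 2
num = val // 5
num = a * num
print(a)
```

num = 7-5 = 2
num = 5%5 = 0
num = 1%4 = 1
a = 5-1 = 4
val = 1*4 = 4
num = 4-4 = 0
val = 4//2 = 2
num = 4//2 = 2
num = 2//5 = 0
num = 4*0 = 0

4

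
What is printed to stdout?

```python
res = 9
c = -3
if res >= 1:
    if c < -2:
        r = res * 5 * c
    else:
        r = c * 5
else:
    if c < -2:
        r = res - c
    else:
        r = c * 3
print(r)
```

res=9, c=-3
res >= 1 is True; c < -2 is True
→ r = res * 5 * c = -135

-135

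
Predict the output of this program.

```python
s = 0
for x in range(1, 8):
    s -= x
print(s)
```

x=1: s = 0-1 = -1
x=2: s = (-1)-2 = -3
x=3: s = (-3)-3 = -6
x=4: s = (-6)-4 = -10
x=5: s = (-10)-5 = -15
x=6: s = (-15)-6 = -21
x=7: s = (-21)-7 = -28

-28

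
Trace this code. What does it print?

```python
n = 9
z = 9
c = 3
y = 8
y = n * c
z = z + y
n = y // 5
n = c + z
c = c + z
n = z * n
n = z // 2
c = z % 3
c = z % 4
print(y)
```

y = 9*3 = 27
z = 9+27 = 36
n = 27//5 = 5
n = 3+36 = 39
c = 3+36 = 39
n = 36*39 = 1404
n = 36//2 = 18
c = 36%3 = 0
c = 36%4 = 0

27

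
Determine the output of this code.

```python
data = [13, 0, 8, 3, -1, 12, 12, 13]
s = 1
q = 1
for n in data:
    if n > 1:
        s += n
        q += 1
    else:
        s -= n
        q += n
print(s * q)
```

378

n=13: >1, s = 1+13 = 14; q=2
n=0: not >1, s = 14-0 = 14; q=2
n=8: >1, s = 14+8 = 22; q=3
n=3: >1, s = 22+3 = 25; q=4
n=-1: not >1, s = 25-(-1) = 26; q=3
n=12: >1, s = 26+12 = 38; q=4
n=12: >1, s = 38+12 = 50; q=5
n=13: >1, s = 50+13 = 63; q=6
s*q = 63*6 = 378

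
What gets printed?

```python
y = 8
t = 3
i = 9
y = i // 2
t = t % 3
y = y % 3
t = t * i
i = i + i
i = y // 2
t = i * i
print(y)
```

y = 9//2 = 4
t = 3%3 = 0
y = 4%3 = 1
t = 0*9 = 0
i = 9+9 = 18
i = 1//2 = 0
t = 0*0 = 0

1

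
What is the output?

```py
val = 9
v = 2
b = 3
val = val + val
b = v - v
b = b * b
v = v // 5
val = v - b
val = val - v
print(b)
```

val = 9+9 = 18
b = 2-2 = 0
b = 0*0 = 0
v = 2//5 = 0
val = 0-0 = 0
val = 0-0 = 0

0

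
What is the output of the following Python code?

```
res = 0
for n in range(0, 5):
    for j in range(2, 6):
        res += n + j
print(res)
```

n=0,j=2: res = 0+2 = 2
n=0,j=3: res = 2+3 = 5
n=0,j=4: res = 5+4 = 9
n=0,j=5: res = 9+5 = 14
n=1,j=2: res = 14+3 = 17
n=1,j=3: res = 17+4 = 21
n=1,j=4: res = 21+5 = 26
n=1,j=5: res = 26+6 = 32
n=2,j=2: res = 32+4 = 36
n=2,j=3: res = 36+5 = 41
n=2,j=4: res = 41+6 = 47
n=2,j=5: res = 47+7 = 54
n=3,j=2: res = 54+5 = 59
n=3,j=3: res = 59+6 = 65
n=3,j=4: res = 65+7 = 72
n=3,j=5: res = 72+8 = 80
n=4,j=2: res = 80+6 = 86
n=4,j=3: res = 86+7 = 93
n=4,j=4: res = 93+8 = 101
n=4,j=5: res = 101+9 = 110

110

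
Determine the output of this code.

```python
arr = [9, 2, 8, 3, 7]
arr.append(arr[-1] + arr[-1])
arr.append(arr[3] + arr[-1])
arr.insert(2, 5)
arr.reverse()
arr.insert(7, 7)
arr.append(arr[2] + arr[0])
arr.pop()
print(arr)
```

[17, 14, 7, 3, 8, 5, 2, 7, 9]

append arr[-1]+arr[-1] = 7+7 = 14 → [9, 2, 8, 3, 7, 14]
append arr[3]+arr[-1] = 3+14 = 17 → [9, 2, 8, 3, 7, 14, 17]
insert 5 at 2 → [9, 2, 5, 8, 3, 7, 14, 17]
reverse → [17, 14, 7, 3, 8, 5, 2, 9]
insert 7 at 7 → [17, 14, 7, 3, 8, 5, 2, 7, 9]
append arr[2]+arr[0] = 7+17 = 24 → [17, 14, 7, 3, 8, 5, 2, 7, 9, 24]
pop() removes 24 → [17, 14, 7, 3, 8, 5, 2, 7, 9]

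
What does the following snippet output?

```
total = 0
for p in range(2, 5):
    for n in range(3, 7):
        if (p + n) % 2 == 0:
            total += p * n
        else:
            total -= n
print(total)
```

58

p=2,n=3: odd sum, total = 0-3 = -3
p=2,n=4: even sum, total = (-3)+8 = 5
p=2,n=5: odd sum, total = 5-5 = 0
p=2,n=6: even sum, total = 0+12 = 12
p=3,n=3: even sum, total = 12+9 = 21
p=3,n=4: odd sum, total = 21-4 = 17
p=3,n=5: even sum, total = 17+15 = 32
p=3,n=6: odd sum, total = 32-6 = 26
p=4,n=3: odd sum, total = 26-3 = 23
p=4,n=4: even sum, total = 23+16 = 39
p=4,n=5: odd sum, total = 39-5 = 34
p=4,n=6: even sum, total = 34+24 = 58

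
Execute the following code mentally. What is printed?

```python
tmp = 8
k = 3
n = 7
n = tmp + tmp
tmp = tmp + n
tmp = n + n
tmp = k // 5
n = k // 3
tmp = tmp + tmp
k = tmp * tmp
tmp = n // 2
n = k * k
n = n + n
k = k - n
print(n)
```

0

n = 8+8 = 16
tmp = 8+16 = 24
tmp = 16+16 = 32
tmp = 3//5 = 0
n = 3//3 = 1
tmp = 0+0 = 0
k = 0*0 = 0
tmp = 1//2 = 0
n = 0*0 = 0
n = 0+0 = 0
k = 0-0 = 0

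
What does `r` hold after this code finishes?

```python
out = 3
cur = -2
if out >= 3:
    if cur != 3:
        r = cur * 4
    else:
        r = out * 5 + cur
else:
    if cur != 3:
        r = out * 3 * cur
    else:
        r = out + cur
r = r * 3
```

-24

out=3, cur=-2
out >= 3 is True; cur != 3 is True
→ r = cur * 4 = -8
r = (-8)*3 = -24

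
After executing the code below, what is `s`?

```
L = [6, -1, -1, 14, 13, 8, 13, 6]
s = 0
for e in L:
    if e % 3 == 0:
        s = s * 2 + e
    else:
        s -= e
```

e=6: %3==0, s = 0*2+6 = 6
e=-1: not %3==0, s = 6-(-1) = 7
e=-1: not %3==0, s = 7-(-1) = 8
e=14: not %3==0, s = 8-14 = -6
e=13: not %3==0, s = (-6)-13 = -19
e=8: not %3==0, s = (-19)-8 = -27
e=13: not %3==0, s = (-27)-13 = -40
e=6: %3==0, s = (-40)*2+6 = -74

-74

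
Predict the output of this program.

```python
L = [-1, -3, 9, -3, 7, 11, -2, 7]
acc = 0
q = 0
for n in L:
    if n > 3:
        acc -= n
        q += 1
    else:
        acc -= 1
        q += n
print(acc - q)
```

-33

n=-1: not >3, acc = 0-1 = -1; q=-1
n=-3: not >3, acc = (-1)-1 = -2; q=-4
n=9: >3, acc = (-2)-9 = -11; q=-3
n=-3: not >3, acc = (-11)-1 = -12; q=-6
n=7: >3, acc = (-12)-7 = -19; q=-5
n=11: >3, acc = (-19)-11 = -30; q=-4
n=-2: not >3, acc = (-30)-1 = -31; q=-6
n=7: >3, acc = (-31)-7 = -38; q=-5
acc-q = (-38)-(-5) = -33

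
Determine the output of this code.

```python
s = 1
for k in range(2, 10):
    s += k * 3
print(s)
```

133

k=2: s = 1+2*3 = 7
k=3: s = 7+3*3 = 16
k=4: s = 16+4*3 = 28
k=5: s = 28+5*3 = 43
k=6: s = 43+6*3 = 61
k=7: s = 61+7*3 = 82
k=8: s = 82+8*3 = 106
k=9: s = 106+9*3 = 133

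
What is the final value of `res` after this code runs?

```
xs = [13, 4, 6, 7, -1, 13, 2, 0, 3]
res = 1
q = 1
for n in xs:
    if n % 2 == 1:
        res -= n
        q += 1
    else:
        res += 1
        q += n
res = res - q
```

n=13: odd, res = 1-13 = -12; q=2
n=4: not odd, res = (-12)+1 = -11; q=6
n=6: not odd, res = (-11)+1 = -10; q=12
n=7: odd, res = (-10)-7 = -17; q=13
n=-1: odd, res = (-17)-(-1) = -16; q=14
n=13: odd, res = (-16)-13 = -29; q=15
n=2: not odd, res = (-29)+1 = -28; q=17
n=0: not odd, res = (-28)+1 = -27; q=17
n=3: odd, res = (-27)-3 = -30; q=18
res-q = (-30)-18 = -48

-48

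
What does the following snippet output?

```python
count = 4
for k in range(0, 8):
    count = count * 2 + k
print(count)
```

1271

k=0: count = 4*2+0 = 8
k=1: count = 8*2+1 = 17
k=2: count = 17*2+2 = 36
k=3: count = 36*2+3 = 75
k=4: count = 75*2+4 = 154
k=5: count = 154*2+5 = 313
k=6: count = 313*2+6 = 632
k=7: count = 632*2+7 = 1271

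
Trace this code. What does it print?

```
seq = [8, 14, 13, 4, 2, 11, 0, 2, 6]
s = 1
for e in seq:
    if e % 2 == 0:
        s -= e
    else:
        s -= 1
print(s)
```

e=8: even, s = 1-8 = -7
e=14: even, s = (-7)-14 = -21
e=13: not even, s = (-21)-1 = -22
e=4: even, s = (-22)-4 = -26
e=2: even, s = (-26)-2 = -28
e=11: not even, s = (-28)-1 = -29
e=0: even, s = (-29)-0 = -29
e=2: even, s = (-29)-2 = -31
e=6: even, s = (-31)-6 = -37

-37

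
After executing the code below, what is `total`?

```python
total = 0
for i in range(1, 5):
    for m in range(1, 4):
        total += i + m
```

54

i=1,m=1: total = 0+2 = 2
i=1,m=2: total = 2+3 = 5
i=1,m=3: total = 5+4 = 9
i=2,m=1: total = 9+3 = 12
i=2,m=2: total = 12+4 = 16
i=2,m=3: total = 16+5 = 21
i=3,m=1: total = 21+4 = 25
i=3,m=2: total = 25+5 = 30
i=3,m=3: total = 30+6 = 36
i=4,m=1: total = 36+5 = 41
i=4,m=2: total = 41+6 = 47
i=4,m=3: total = 47+7 = 54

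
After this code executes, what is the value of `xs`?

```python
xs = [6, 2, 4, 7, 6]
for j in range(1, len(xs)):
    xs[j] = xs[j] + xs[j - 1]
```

j=1: xs[1] = 2+6 = 8 → [6, 8, 4, 7, 6]
j=2: xs[2] = 4+8 = 12 → [6, 8, 12, 7, 6]
j=3: xs[3] = 7+12 = 19 → [6, 8, 12, 19, 6]
j=4: xs[4] = 6+19 = 25 → [6, 8, 12, 19, 25]

[6, 8, 12, 19, 25]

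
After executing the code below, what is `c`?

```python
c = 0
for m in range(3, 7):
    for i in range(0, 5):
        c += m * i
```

m=3,i=0: c = 0+0 = 0
m=3,i=1: c = 0+3 = 3
m=3,i=2: c = 3+6 = 9
m=3,i=3: c = 9+9 = 18
m=3,i=4: c = 18+12 = 30
m=4,i=0: c = 30+0 = 30
m=4,i=1: c = 30+4 = 34
m=4,i=2: c = 34+8 = 42
m=4,i=3: c = 42+12 = 54
m=4,i=4: c = 54+16 = 70
m=5,i=0: c = 70+0 = 70
m=5,i=1: c = 70+5 = 75
m=5,i=2: c = 75+10 = 85
m=5,i=3: c = 85+15 = 100
m=5,i=4: c = 100+20 = 120
m=6,i=0: c = 120+0 = 120
m=6,i=1: c = 120+6 = 126
m=6,i=2: c = 126+12 = 138
m=6,i=3: c = 138+18 = 156
m=6,i=4: c = 156+24 = 180

180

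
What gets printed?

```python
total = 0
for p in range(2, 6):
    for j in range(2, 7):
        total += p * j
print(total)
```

p=2,j=2: total = 0+4 = 4
p=2,j=3: total = 4+6 = 10
p=2,j=4: total = 10+8 = 18
p=2,j=5: total = 18+10 = 28
p=2,j=6: total = 28+12 = 40
p=3,j=2: total = 40+6 = 46
p=3,j=3: total = 46+9 = 55
p=3,j=4: total = 55+12 = 67
p=3,j=5: total = 67+15 = 82
p=3,j=6: total = 82+18 = 100
p=4,j=2: total = 100+8 = 108
p=4,j=3: total = 108+12 = 120
p=4,j=4: total = 120+16 = 136
p=4,j=5: total = 136+20 = 156
p=4,j=6: total = 156+24 = 180
p=5,j=2: total = 180+10 = 190
p=5,j=3: total = 190+15 = 205
p=5,j=4: total = 205+20 = 225
p=5,j=5: total = 225+25 = 250
p=5,j=6: total = 250+30 = 280

280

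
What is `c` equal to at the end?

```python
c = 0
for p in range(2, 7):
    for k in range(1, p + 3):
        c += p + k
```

p=2,k=1: c = 0+3 = 3
p=2,k=2: c = 3+4 = 7
p=2,k=3: c = 7+5 = 12
p=2,k=4: c = 12+6 = 18
p=3,k=1: c = 18+4 = 22
p=3,k=2: c = 22+5 = 27
p=3,k=3: c = 27+6 = 33
p=3,k=4: c = 33+7 = 40
p=3,k=5: c = 40+8 = 48
p=4,k=1: c = 48+5 = 53
p=4,k=2: c = 53+6 = 59
p=4,k=3: c = 59+7 = 66
p=4,k=4: c = 66+8 = 74
p=4,k=5: c = 74+9 = 83
p=4,k=6: c = 83+10 = 93
p=5,k=1: c = 93+6 = 99
p=5,k=2: c = 99+7 = 106
p=5,k=3: c = 106+8 = 114
p=5,k=4: c = 114+9 = 123
p=5,k=5: c = 123+10 = 133
p=5,k=6: c = 133+11 = 144
p=5,k=7: c = 144+12 = 156
p=6,k=1: c = 156+7 = 163
p=6,k=2: c = 163+8 = 171
p=6,k=3: c = 171+9 = 180
p=6,k=4: c = 180+10 = 190
p=6,k=5: c = 190+11 = 201
p=6,k=6: c = 201+12 = 213
p=6,k=7: c = 213+13 = 226
p=6,k=8: c = 226+14 = 240

240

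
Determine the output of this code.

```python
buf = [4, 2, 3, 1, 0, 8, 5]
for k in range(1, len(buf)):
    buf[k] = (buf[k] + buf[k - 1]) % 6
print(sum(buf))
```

20

k=1: buf[1] = (2+4)%6 = 0 → [4, 0, 3, 1, 0, 8, 5]
k=2: buf[2] = (3+0)%6 = 3 → [4, 0, 3, 1, 0, 8, 5]
k=3: buf[3] = (1+3)%6 = 4 → [4, 0, 3, 4, 0, 8, 5]
k=4: buf[4] = (0+4)%6 = 4 → [4, 0, 3, 4, 4, 8, 5]
k=5: buf[5] = (8+4)%6 = 0 → [4, 0, 3, 4, 4, 0, 5]
k=6: buf[6] = (5+0)%6 = 5 → [4, 0, 3, 4, 4, 0, 5]
sum = 20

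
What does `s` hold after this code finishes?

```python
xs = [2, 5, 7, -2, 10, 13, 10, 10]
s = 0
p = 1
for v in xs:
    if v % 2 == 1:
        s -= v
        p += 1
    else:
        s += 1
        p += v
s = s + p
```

v=2: not odd, s = 0+1 = 1; p=3
v=5: odd, s = 1-5 = -4; p=4
v=7: odd, s = (-4)-7 = -11; p=5
v=-2: not odd, s = (-11)+1 = -10; p=3
v=10: not odd, s = (-10)+1 = -9; p=13
v=13: odd, s = (-9)-13 = -22; p=14
v=10: not odd, s = (-22)+1 = -21; p=24
v=10: not odd, s = (-21)+1 = -20; p=34
s+p = (-20)+34 = 14

14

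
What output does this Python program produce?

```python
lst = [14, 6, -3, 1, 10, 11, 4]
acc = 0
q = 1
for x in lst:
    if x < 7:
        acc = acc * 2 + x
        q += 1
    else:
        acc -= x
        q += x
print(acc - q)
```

x=14: not <7, acc = 0-14 = -14; q=15
x=6: <7, acc = (-14)*2+6 = -22; q=16
x=-3: <7, acc = (-22)*2+(-3) = -47; q=17
x=1: <7, acc = (-47)*2+1 = -93; q=18
x=10: not <7, acc = (-93)-10 = -103; q=28
x=11: not <7, acc = (-103)-11 = -114; q=39
x=4: <7, acc = (-114)*2+4 = -224; q=40
acc-q = (-224)-40 = -264

-264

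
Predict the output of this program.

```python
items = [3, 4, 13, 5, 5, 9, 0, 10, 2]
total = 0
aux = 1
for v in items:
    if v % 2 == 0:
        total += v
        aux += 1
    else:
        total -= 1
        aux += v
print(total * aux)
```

v=3: not even, total = 0-1 = -1; aux=4
v=4: even, total = (-1)+4 = 3; aux=5
v=13: not even, total = 3-1 = 2; aux=18
v=5: not even, total = 2-1 = 1; aux=23
v=5: not even, total = 1-1 = 0; aux=28
v=9: not even, total = 0-1 = -1; aux=37
v=0: even, total = (-1)+0 = -1; aux=38
v=10: even, total = (-1)+10 = 9; aux=39
v=2: even, total = 9+2 = 11; aux=40
total*aux = 11*40 = 440

440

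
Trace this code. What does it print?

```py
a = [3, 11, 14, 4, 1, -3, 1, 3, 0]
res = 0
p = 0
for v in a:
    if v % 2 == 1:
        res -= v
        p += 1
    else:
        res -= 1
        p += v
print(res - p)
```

-43

v=3: odd, res = 0-3 = -3; p=1
v=11: odd, res = (-3)-11 = -14; p=2
v=14: not odd, res = (-14)-1 = -15; p=16
v=4: not odd, res = (-15)-1 = -16; p=20
v=1: odd, res = (-16)-1 = -17; p=21
v=-3: odd, res = (-17)-(-3) = -14; p=22
v=1: odd, res = (-14)-1 = -15; p=23
v=3: odd, res = (-15)-3 = -18; p=24
v=0: not odd, res = (-18)-1 = -19; p=24
res-p = (-19)-24 = -43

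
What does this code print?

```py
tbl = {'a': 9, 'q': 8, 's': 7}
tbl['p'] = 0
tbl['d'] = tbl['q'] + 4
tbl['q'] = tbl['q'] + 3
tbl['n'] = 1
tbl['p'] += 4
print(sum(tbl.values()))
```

44

tbl['p'] = 0 → {'a': 9, 'q': 8, 's': 7, 'p': 0}
tbl['d'] = tbl['q']+4 = 12 → {'a': 9, 'q': 8, 's': 7, 'p': 0, 'd': 12}
tbl['q'] = tbl['q']+3 = 11 → {'a': 9, 'q': 11, 's': 7, 'p': 0, 'd': 12}
tbl['n'] = 1 → {'a': 9, 'q': 11, 's': 7, 'p': 0, 'd': 12, 'n': 1}
tbl['p'] = 0+4 = 4 → {'a': 9, 'q': 11, 's': 7, 'p': 4, 'd': 12, 'n': 1}
sum of values = 44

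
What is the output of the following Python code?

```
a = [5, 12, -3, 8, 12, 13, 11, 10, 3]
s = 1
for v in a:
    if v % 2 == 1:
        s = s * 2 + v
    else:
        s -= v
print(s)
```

-207

v=5: odd, s = 1*2+5 = 7
v=12: not odd, s = 7-12 = -5
v=-3: odd, s = (-5)*2+(-3) = -13
v=8: not odd, s = (-13)-8 = -21
v=12: not odd, s = (-21)-12 = -33
v=13: odd, s = (-33)*2+13 = -53
v=11: odd, s = (-53)*2+11 = -95
v=10: not odd, s = (-95)-10 = -105
v=3: odd, s = (-105)*2+3 = -207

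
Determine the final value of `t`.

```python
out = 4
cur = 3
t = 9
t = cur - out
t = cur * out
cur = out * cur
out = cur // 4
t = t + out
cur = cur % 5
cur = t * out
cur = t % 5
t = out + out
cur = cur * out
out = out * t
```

6

t = 3-4 = -1
t = 3*4 = 12
cur = 4*3 = 12
out = 12//4 = 3
t = 12+3 = 15
cur = 12%5 = 2
cur = 15*3 = 45
cur = 15%5 = 0
t = 3+3 = 6
cur = 0*3 = 0
out = 3*6 = 18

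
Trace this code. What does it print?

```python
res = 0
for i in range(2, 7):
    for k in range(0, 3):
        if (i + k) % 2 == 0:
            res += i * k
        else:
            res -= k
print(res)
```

i=2,k=0: even sum, res = 0+0 = 0
i=2,k=1: odd sum, res = 0-1 = -1
i=2,k=2: even sum, res = (-1)+4 = 3
i=3,k=0: odd sum, res = 3-0 = 3
i=3,k=1: even sum, res = 3+3 = 6
i=3,k=2: odd sum, res = 6-2 = 4
i=4,k=0: even sum, res = 4+0 = 4
i=4,k=1: odd sum, res = 4-1 = 3
i=4,k=2: even sum, res = 3+8 = 11
i=5,k=0: odd sum, res = 11-0 = 11
i=5,k=1: even sum, res = 11+5 = 16
i=5,k=2: odd sum, res = 16-2 = 14
i=6,k=0: even sum, res = 14+0 = 14
i=6,k=1: odd sum, res = 14-1 = 13
i=6,k=2: even sum, res = 13+12 = 25

25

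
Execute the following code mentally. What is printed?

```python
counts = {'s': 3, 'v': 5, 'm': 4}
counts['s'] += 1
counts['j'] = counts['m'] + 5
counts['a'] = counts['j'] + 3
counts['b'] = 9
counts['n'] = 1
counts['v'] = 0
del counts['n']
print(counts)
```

{'s': 4, 'v': 0, 'm': 4, 'j': 9, 'a': 12, 'b': 9}

counts['s'] = 3+1 = 4 → {'s': 4, 'v': 5, 'm': 4}
counts['j'] = counts['m']+5 = 9 → {'s': 4, 'v': 5, 'm': 4, 'j': 9}
counts['a'] = counts['j']+3 = 12 → {'s': 4, 'v': 5, 'm': 4, 'j': 9, 'a': 12}
counts['b'] = 9 → {'s': 4, 'v': 5, 'm': 4, 'j': 9, 'a': 12, 'b': 9}
counts['n'] = 1 → {'s': 4, 'v': 5, 'm': 4, 'j': 9, 'a': 12, 'b': 9, 'n': 1}
counts['v'] = 0 → {'s': 4, 'v': 0, 'm': 4, 'j': 9, 'a': 12, 'b': 9, 'n': 1}
del 'n' → {'s': 4, 'v': 0, 'm': 4, 'j': 9, 'a': 12, 'b': 9}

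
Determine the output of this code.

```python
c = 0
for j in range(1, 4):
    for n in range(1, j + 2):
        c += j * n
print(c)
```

45

j=1,n=1: c = 0+1 = 1
j=1,n=2: c = 1+2 = 3
j=2,n=1: c = 3+2 = 5
j=2,n=2: c = 5+4 = 9
j=2,n=3: c = 9+6 = 15
j=3,n=1: c = 15+3 = 18
j=3,n=2: c = 18+6 = 24
j=3,n=3: c = 24+9 = 33
j=3,n=4: c = 33+12 = 45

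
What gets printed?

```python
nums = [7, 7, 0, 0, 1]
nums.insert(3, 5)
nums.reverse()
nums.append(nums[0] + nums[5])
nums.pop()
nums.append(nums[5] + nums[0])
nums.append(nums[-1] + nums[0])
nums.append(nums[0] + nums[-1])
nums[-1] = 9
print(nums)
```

[1, 0, 5, 0, 7, 7, 8, 9, 9]

insert 5 at 3 → [7, 7, 0, 5, 0, 1]
reverse → [1, 0, 5, 0, 7, 7]
append nums[0]+nums[5] = 1+7 = 8 → [1, 0, 5, 0, 7, 7, 8]
pop() removes 8 → [1, 0, 5, 0, 7, 7]
append nums[5]+nums[0] = 7+1 = 8 → [1, 0, 5, 0, 7, 7, 8]
append nums[-1]+nums[0] = 8+1 = 9 → [1, 0, 5, 0, 7, 7, 8, 9]
append nums[0]+nums[-1] = 1+9 = 10 → [1, 0, 5, 0, 7, 7, 8, 9, 10]
nums[-1] = 9 → [1, 0, 5, 0, 7, 7, 8, 9, 9]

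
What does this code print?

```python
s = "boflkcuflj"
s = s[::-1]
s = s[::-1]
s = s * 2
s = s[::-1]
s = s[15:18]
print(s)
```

klf

reverse → 'jlfucklfob'
reverse → 'boflkcuflj'
repeat ×2 → 'boflkcufljboflkcuflj'
reverse → 'jlfucklfobjlfucklfob'
slice [15:18] → 'klf'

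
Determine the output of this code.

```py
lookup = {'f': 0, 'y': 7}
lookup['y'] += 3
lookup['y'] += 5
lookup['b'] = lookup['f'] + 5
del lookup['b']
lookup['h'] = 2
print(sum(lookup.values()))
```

lookup['y'] = 7+3 = 10 → {'f': 0, 'y': 10}
lookup['y'] = 10+5 = 15 → {'f': 0, 'y': 15}
lookup['b'] = lookup['f']+5 = 5 → {'f': 0, 'y': 15, 'b': 5}
del 'b' → {'f': 0, 'y': 15}
lookup['h'] = 2 → {'f': 0, 'y': 15, 'h': 2}
sum of values = 17

17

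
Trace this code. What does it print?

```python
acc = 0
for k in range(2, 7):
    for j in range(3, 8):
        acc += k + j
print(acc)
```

225

k=2,j=3: acc = 0+5 = 5
k=2,j=4: acc = 5+6 = 11
k=2,j=5: acc = 11+7 = 18
k=2,j=6: acc = 18+8 = 26
k=2,j=7: acc = 26+9 = 35
k=3,j=3: acc = 35+6 = 41
k=3,j=4: acc = 41+7 = 48
k=3,j=5: acc = 48+8 = 56
k=3,j=6: acc = 56+9 = 65
k=3,j=7: acc = 65+10 = 75
k=4,j=3: acc = 75+7 = 82
k=4,j=4: acc = 82+8 = 90
k=4,j=5: acc = 90+9 = 99
k=4,j=6: acc = 99+10 = 109
k=4,j=7: acc = 109+11 = 120
k=5,j=3: acc = 120+8 = 128
k=5,j=4: acc = 128+9 = 137
k=5,j=5: acc = 137+10 = 147
k=5,j=6: acc = 147+11 = 158
k=5,j=7: acc = 158+12 = 170
k=6,j=3: acc = 170+9 = 179
k=6,j=4: acc = 179+10 = 189
k=6,j=5: acc = 189+11 = 200
k=6,j=6: acc = 200+12 = 212
k=6,j=7: acc = 212+13 = 225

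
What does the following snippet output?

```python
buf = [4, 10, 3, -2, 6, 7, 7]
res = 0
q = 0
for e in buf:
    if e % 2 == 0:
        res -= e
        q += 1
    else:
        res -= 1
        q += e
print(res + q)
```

e=4: even, res = 0-4 = -4; q=1
e=10: even, res = (-4)-10 = -14; q=2
e=3: not even, res = (-14)-1 = -15; q=5
e=-2: even, res = (-15)-(-2) = -13; q=6
e=6: even, res = (-13)-6 = -19; q=7
e=7: not even, res = (-19)-1 = -20; q=14
e=7: not even, res = (-20)-1 = -21; q=21
res+q = (-21)+21 = 0

0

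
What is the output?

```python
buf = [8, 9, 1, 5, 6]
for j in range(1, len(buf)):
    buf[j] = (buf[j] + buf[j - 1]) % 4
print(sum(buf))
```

j=1: buf[1] = (9+8)%4 = 1 → [8, 1, 1, 5, 6]
j=2: buf[2] = (1+1)%4 = 2 → [8, 1, 2, 5, 6]
j=3: buf[3] = (5+2)%4 = 3 → [8, 1, 2, 3, 6]
j=4: buf[4] = (6+3)%4 = 1 → [8, 1, 2, 3, 1]
sum = 15

15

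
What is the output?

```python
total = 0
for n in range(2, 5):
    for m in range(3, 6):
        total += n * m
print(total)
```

n=2,m=3: total = 0+6 = 6
n=2,m=4: total = 6+8 = 14
n=2,m=5: total = 14+10 = 24
n=3,m=3: total = 24+9 = 33
n=3,m=4: total = 33+12 = 45
n=3,m=5: total = 45+15 = 60
n=4,m=3: total = 60+12 = 72
n=4,m=4: total = 72+16 = 88
n=4,m=5: total = 88+20 = 108

108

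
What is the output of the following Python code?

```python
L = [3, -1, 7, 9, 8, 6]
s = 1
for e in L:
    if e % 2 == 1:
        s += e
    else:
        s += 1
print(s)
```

21

e=3: odd, s = 1+3 = 4
e=-1: odd, s = 4+(-1) = 3
e=7: odd, s = 3+7 = 10
e=9: odd, s = 10+9 = 19
e=8: not odd, s = 19+1 = 20
e=6: not odd, s = 20+1 = 21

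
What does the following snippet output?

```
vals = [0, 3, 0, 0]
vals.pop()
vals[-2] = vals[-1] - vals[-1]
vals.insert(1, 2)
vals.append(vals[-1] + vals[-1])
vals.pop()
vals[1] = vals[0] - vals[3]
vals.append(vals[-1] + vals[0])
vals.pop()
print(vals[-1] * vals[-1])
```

0

pop() removes 0 → [0, 3, 0]
vals[-2] = vals[-1]-vals[-1] = 0-0 = 0 → [0, 0, 0]
insert 2 at 1 → [0, 2, 0, 0]
append vals[-1]+vals[-1] = 0+0 = 0 → [0, 2, 0, 0, 0]
pop() removes 0 → [0, 2, 0, 0]
vals[1] = vals[0]-vals[3] = 0-0 = 0 → [0, 0, 0, 0]
append vals[-1]+vals[0] = 0+0 = 0 → [0, 0, 0, 0, 0]
pop() removes 0 → [0, 0, 0, 0]
vals[-1]*vals[-1] = 0*0 = 0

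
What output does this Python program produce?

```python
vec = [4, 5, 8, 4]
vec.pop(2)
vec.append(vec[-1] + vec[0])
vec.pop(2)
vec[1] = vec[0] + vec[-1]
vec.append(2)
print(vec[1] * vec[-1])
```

24

pop(2) removes 8 → [4, 5, 4]
append vec[-1]+vec[0] = 4+4 = 8 → [4, 5, 4, 8]
pop(2) removes 4 → [4, 5, 8]
vec[1] = vec[0]+vec[-1] = 4+8 = 12 → [4, 12, 8]
append 2 → [4, 12, 8, 2]
vec[1]*vec[-1] = 12*2 = 24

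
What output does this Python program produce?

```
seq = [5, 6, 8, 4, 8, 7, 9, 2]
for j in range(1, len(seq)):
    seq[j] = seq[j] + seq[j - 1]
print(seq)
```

j=1: seq[1] = 6+5 = 11 → [5, 11, 8, 4, 8, 7, 9, 2]
j=2: seq[2] = 8+11 = 19 → [5, 11, 19, 4, 8, 7, 9, 2]
j=3: seq[3] = 4+19 = 23 → [5, 11, 19, 23, 8, 7, 9, 2]
j=4: seq[4] = 8+23 = 31 → [5, 11, 19, 23, 31, 7, 9, 2]
j=5: seq[5] = 7+31 = 38 → [5, 11, 19, 23, 31, 38, 9, 2]
j=6: seq[6] = 9+38 = 47 → [5, 11, 19, 23, 31, 38, 47, 2]
j=7: seq[7] = 2+47 = 49 → [5, 11, 19, 23, 31, 38, 47, 49]

[5, 11, 19, 23, 31, 38, 47, 49]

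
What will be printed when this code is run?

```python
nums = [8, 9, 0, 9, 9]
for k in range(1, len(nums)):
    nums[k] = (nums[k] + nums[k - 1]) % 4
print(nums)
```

[8, 1, 1, 2, 3]

k=1: nums[1] = (9+8)%4 = 1 → [8, 1, 0, 9, 9]
k=2: nums[2] = (0+1)%4 = 1 → [8, 1, 1, 9, 9]
k=3: nums[3] = (9+1)%4 = 2 → [8, 1, 1, 2, 9]
k=4: nums[4] = (9+2)%4 = 3 → [8, 1, 1, 2, 3]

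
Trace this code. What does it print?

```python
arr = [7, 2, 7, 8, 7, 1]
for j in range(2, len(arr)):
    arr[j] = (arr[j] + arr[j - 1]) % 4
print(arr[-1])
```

1

j=2: arr[2] = (7+2)%4 = 1 → [7, 2, 1, 8, 7, 1]
j=3: arr[3] = (8+1)%4 = 1 → [7, 2, 1, 1, 7, 1]
j=4: arr[4] = (7+1)%4 = 0 → [7, 2, 1, 1, 0, 1]
j=5: arr[5] = (1+0)%4 = 1 → [7, 2, 1, 1, 0, 1]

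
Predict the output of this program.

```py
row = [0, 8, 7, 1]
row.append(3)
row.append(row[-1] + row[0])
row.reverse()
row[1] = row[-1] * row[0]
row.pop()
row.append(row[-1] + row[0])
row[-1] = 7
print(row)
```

append 3 → [0, 8, 7, 1, 3]
append row[-1]+row[0] = 3+0 = 3 → [0, 8, 7, 1, 3, 3]
reverse → [3, 3, 1, 7, 8, 0]
row[1] = row[-1]*row[0] = 0*3 = 0 → [3, 0, 1, 7, 8, 0]
pop() removes 0 → [3, 0, 1, 7, 8]
append row[-1]+row[0] = 8+3 = 11 → [3, 0, 1, 7, 8, 11]
row[-1] = 7 → [3, 0, 1, 7, 8, 7]

[3, 0, 1, 7, 8, 7]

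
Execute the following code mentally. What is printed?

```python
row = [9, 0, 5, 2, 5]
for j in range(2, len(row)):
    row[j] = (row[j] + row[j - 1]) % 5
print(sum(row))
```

j=2: row[2] = (5+0)%5 = 0 → [9, 0, 0, 2, 5]
j=3: row[3] = (2+0)%5 = 2 → [9, 0, 0, 2, 5]
j=4: row[4] = (5+2)%5 = 2 → [9, 0, 0, 2, 2]
sum = 13

13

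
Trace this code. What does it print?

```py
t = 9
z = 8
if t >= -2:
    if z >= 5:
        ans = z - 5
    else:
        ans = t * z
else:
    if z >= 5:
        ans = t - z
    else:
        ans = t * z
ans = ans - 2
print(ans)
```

1

t=9, z=8
t >= -2 is True; z >= 5 is True
→ ans = z - 5 = 3
ans = 3-2 = 1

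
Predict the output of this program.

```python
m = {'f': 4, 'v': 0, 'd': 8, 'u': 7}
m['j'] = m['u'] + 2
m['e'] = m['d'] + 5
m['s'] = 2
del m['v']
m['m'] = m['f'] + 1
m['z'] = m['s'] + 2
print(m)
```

m['j'] = m['u']+2 = 9 → {'f': 4, 'v': 0, 'd': 8, 'u': 7, 'j': 9}
m['e'] = m['d']+5 = 13 → {'f': 4, 'v': 0, 'd': 8, 'u': 7, 'j': 9, 'e': 13}
m['s'] = 2 → {'f': 4, 'v': 0, 'd': 8, 'u': 7, 'j': 9, 'e': 13, 's': 2}
del 'v' → {'f': 4, 'd': 8, 'u': 7, 'j': 9, 'e': 13, 's': 2}
m['m'] = m['f']+1 = 5 → {'f': 4, 'd': 8, 'u': 7, 'j': 9, 'e': 13, 's': 2, 'm': 5}
m['z'] = m['s']+2 = 4 → {'f': 4, 'd': 8, 'u': 7, 'j': 9, 'e': 13, 's': 2, 'm': 5, 'z': 4}

{'f': 4, 'd': 8, 'u': 7, 'j': 9, 'e': 13, 's': 2, 'm': 5, 'z': 4}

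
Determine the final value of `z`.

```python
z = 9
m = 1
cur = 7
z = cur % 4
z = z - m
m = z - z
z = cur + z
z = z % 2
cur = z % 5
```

z = 7%4 = 3
z = 3-1 = 2
m = 2-2 = 0
z = 7+2 = 9
z = 9%2 = 1
cur = 1%5 = 1

1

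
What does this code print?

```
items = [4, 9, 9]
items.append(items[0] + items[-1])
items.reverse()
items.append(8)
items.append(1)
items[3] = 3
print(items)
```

[13, 9, 9, 3, 8, 1]

append items[0]+items[-1] = 4+9 = 13 → [4, 9, 9, 13]
reverse → [13, 9, 9, 4]
append 8 → [13, 9, 9, 4, 8]
append 1 → [13, 9, 9, 4, 8, 1]
items[3] = 3 → [13, 9, 9, 3, 8, 1]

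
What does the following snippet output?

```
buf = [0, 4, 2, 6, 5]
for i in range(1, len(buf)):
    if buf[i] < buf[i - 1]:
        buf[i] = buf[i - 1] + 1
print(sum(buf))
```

i=1: 4>=0, unchanged → [0, 4, 2, 6, 5]
i=2: 2<4, buf[2] = 4+1 = 5 → [0, 4, 5, 6, 5]
i=3: 6>=5, unchanged → [0, 4, 5, 6, 5]
i=4: 5<6, buf[4] = 6+1 = 7 → [0, 4, 5, 6, 7]
sum = 22

22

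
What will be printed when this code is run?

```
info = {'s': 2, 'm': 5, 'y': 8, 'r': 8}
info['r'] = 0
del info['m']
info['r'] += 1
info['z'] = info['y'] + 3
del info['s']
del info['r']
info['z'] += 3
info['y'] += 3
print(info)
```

info['r'] = 0 → {'s': 2, 'm': 5, 'y': 8, 'r': 0}
del 'm' → {'s': 2, 'y': 8, 'r': 0}
info['r'] = 0+1 = 1 → {'s': 2, 'y': 8, 'r': 1}
info['z'] = info['y']+3 = 11 → {'s': 2, 'y': 8, 'r': 1, 'z': 11}
del 's' → {'y': 8, 'r': 1, 'z': 11}
del 'r' → {'y': 8, 'z': 11}
info['z'] = 11+3 = 14 → {'y': 8, 'z': 14}
info['y'] = 8+3 = 11 → {'y': 11, 'z': 14}

{'y': 11, 'z': 14}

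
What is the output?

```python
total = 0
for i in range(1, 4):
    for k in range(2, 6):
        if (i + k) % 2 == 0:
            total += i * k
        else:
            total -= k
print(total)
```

i=1,k=2: odd sum, total = 0-2 = -2
i=1,k=3: even sum, total = (-2)+3 = 1
i=1,k=4: odd sum, total = 1-4 = -3
i=1,k=5: even sum, total = (-3)+5 = 2
i=2,k=2: even sum, total = 2+4 = 6
i=2,k=3: odd sum, total = 6-3 = 3
i=2,k=4: even sum, total = 3+8 = 11
i=2,k=5: odd sum, total = 11-5 = 6
i=3,k=2: odd sum, total = 6-2 = 4
i=3,k=3: even sum, total = 4+9 = 13
i=3,k=4: odd sum, total = 13-4 = 9
i=3,k=5: even sum, total = 9+15 = 24

24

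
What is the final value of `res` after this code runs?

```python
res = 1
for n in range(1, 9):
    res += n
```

n=1: res = 1+1 = 2
n=2: res = 2+2 = 4
n=3: res = 4+3 = 7
n=4: res = 7+4 = 11
n=5: res = 11+5 = 16
n=6: res = 16+6 = 22
n=7: res = 22+7 = 29
n=8: res = 29+8 = 37

37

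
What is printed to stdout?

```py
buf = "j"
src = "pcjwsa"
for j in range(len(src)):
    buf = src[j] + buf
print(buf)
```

j=0: prepend 'p' → 'pj'
j=1: prepend 'c' → 'cpj'
j=2: prepend 'j' → 'jcpj'
j=3: prepend 'w' → 'wjcpj'
j=4: prepend 's' → 'swjcpj'
j=5: prepend 'a' → 'aswjcpj'

aswjcpj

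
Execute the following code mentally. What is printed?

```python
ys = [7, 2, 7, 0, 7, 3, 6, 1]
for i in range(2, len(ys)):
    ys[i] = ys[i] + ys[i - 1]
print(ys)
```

i=2: ys[2] = 7+2 = 9 → [7, 2, 9, 0, 7, 3, 6, 1]
i=3: ys[3] = 0+9 = 9 → [7, 2, 9, 9, 7, 3, 6, 1]
i=4: ys[4] = 7+9 = 16 → [7, 2, 9, 9, 16, 3, 6, 1]
i=5: ys[5] = 3+16 = 19 → [7, 2, 9, 9, 16, 19, 6, 1]
i=6: ys[6] = 6+19 = 25 → [7, 2, 9, 9, 16, 19, 25, 1]
i=7: ys[7] = 1+25 = 26 → [7, 2, 9, 9, 16, 19, 25, 26]

[7, 2, 9, 9, 16, 19, 25, 26]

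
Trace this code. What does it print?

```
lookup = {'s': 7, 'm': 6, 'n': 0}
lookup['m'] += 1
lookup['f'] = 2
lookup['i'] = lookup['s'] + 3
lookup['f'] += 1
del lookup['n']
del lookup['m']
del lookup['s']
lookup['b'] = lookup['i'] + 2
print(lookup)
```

lookup['m'] = 6+1 = 7 → {'s': 7, 'm': 7, 'n': 0}
lookup['f'] = 2 → {'s': 7, 'm': 7, 'n': 0, 'f': 2}
lookup['i'] = lookup['s']+3 = 10 → {'s': 7, 'm': 7, 'n': 0, 'f': 2, 'i': 10}
lookup['f'] = 2+1 = 3 → {'s': 7, 'm': 7, 'n': 0, 'f': 3, 'i': 10}
del 'n' → {'s': 7, 'm': 7, 'f': 3, 'i': 10}
del 'm' → {'s': 7, 'f': 3, 'i': 10}
del 's' → {'f': 3, 'i': 10}
lookup['b'] = lookup['i']+2 = 12 → {'f': 3, 'i': 10, 'b': 12}

{'f': 3, 'i': 10, 'b': 12}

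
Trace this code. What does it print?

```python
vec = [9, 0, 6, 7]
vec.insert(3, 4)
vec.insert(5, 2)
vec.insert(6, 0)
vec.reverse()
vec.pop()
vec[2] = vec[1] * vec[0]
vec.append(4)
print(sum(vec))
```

insert 4 at 3 → [9, 0, 6, 4, 7]
insert 2 at 5 → [9, 0, 6, 4, 7, 2]
insert 0 at 6 → [9, 0, 6, 4, 7, 2, 0]
reverse → [0, 2, 7, 4, 6, 0, 9]
pop() removes 9 → [0, 2, 7, 4, 6, 0]
vec[2] = vec[1]*vec[0] = 2*0 = 0 → [0, 2, 0, 4, 6, 0]
append 4 → [0, 2, 0, 4, 6, 0, 4]
sum = 16

16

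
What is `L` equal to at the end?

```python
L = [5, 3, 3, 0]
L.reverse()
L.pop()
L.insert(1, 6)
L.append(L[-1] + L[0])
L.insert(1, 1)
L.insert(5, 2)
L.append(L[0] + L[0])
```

reverse → [0, 3, 3, 5]
pop() removes 5 → [0, 3, 3]
insert 6 at 1 → [0, 6, 3, 3]
append L[-1]+L[0] = 3+0 = 3 → [0, 6, 3, 3, 3]
insert 1 at 1 → [0, 1, 6, 3, 3, 3]
insert 2 at 5 → [0, 1, 6, 3, 3, 2, 3]
append L[0]+L[0] = 0+0 = 0 → [0, 1, 6, 3, 3, 2, 3, 0]

[0, 1, 6, 3, 3, 2, 3, 0]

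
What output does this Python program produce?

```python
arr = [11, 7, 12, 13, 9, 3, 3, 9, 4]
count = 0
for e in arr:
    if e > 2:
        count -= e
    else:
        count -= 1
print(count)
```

-71

e=11: >2, count = 0-11 = -11
e=7: >2, count = (-11)-7 = -18
e=12: >2, count = (-18)-12 = -30
e=13: >2, count = (-30)-13 = -43
e=9: >2, count = (-43)-9 = -52
e=3: >2, count = (-52)-3 = -55
e=3: >2, count = (-55)-3 = -58
e=9: >2, count = (-58)-9 = -67
e=4: >2, count = (-67)-4 = -71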